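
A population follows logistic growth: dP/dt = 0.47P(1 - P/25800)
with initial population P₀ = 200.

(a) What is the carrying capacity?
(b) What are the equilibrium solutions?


Logistic ODE dP/dt = 0.47P(1 - P/25800) has equilibria where dP/dt = 0, i.e. P = 0 or P = 25800.
The coefficient (1 - P/K) = 0 when P = K, identifying K = 25800 as the carrying capacity.
(a) K = 25800; (b) equilibria P = 0 and P = 25800.


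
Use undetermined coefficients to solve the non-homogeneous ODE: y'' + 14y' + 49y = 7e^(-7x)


Characteristic polynomial (r + 7)² = 0; repeated root r = -7.
y_h = (C₁ + C₂x)e^(-7x). Forcing matches the repeated root (resonance), so try y_p = Ax² e^(-7x).
Substitute and solve for A: 2A = 7, so A = 7/2.
General solution: y = (C₁ + C₂x + (7/2)x²)e^(-7x).


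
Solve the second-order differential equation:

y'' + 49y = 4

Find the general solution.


Homogeneous part: r² + 49 = 0 ⇒ r = ±7i, so y_h = C₁cos(7x) + C₂sin(7x).
Try constant y_p = A; plug in: 49A = 4 ⇒ A = 4/49.
General solution: y = C₁cos(7x) + C₂sin(7x) + 4/49.


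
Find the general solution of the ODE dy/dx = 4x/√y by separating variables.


Separate: √y dy = 4x dx.
Integrate: (2/3)y^(3/2) = 2x² + C.


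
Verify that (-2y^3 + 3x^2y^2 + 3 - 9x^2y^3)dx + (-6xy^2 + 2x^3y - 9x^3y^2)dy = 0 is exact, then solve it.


Check exactness: ∂M/∂y = -6y^2 + 6x^2y - 27x^2y^2 and ∂N/∂x = -6y^2 + 6x^2y - 27x^2y^2; equal, so the equation is exact.
Integrate M with respect to x (treating y as constant): ∫M dx = -2xy^3 + x^3y^2 + 3x - 3x^3y^3 + h(y).
Differentiate w.r.t. y and set equal to N: all terms match, so h'(y) = 0 and h is a constant absorbed into C.
General solution: -2xy^3 + x^3y^2 + 3x - 3x^3y^3 = C.


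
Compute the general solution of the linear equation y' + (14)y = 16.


P(x) = 14, Q(x) = 16; integrating factor μ = e^(14x).
(μ y)' = 16e^(14x) ⇒ μ y = (8/7)e^(14x) + C.
Divide by μ: y = 8/7 + Ce^(-14x).


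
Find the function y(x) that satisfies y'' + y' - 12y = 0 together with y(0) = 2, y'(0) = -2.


Characteristic roots of r² + r - 12 = 0 are 3, -4.
General solution y = c₁ e^(3x) + c₂ e^(-4x).
Apply y(0) = 2: c₁ + c₂ = 2. Apply y'(0) = -2: 3 c₁ - 4 c₂ = -2.
Solve: c₁ = 6/7, c₂ = 8/7.
Particular solution: y = (6/7)e^(3x) + (8/7)e^(-4x).


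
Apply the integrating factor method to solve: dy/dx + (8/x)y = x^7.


P(x) = 8/x ⇒ μ = x^8.
(x^8 y)' = x^8·x^7 = x^15.
Integrate: x^8 y = x^16/(16) + C.
Solve for y: y = (1/16)x^8 + C/x^8.


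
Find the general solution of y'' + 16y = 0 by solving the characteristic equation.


Characteristic equation: r² + 16 = 0.
Discriminant is negative; roots r = 0 ± 4i (complex conjugate pair).
General solution uses e^(α x)(C₁ cos(β x) + C₂ sin(β x)): y = C₁cos(4x) + C₂sin(4x).


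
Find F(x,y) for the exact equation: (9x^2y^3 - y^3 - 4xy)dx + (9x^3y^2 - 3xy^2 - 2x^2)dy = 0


Check exactness: ∂M/∂y = 27x^2y^2 - 3y^2 - 4x and ∂N/∂x = 27x^2y^2 - 3y^2 - 4x; equal, so the equation is exact.
Integrate M with respect to x (treating y as constant): ∫M dx = 3x^3y^3 - xy^3 - 2x^2y + h(y).
Differentiate w.r.t. y and set equal to N: all terms match, so h'(y) = 0 and h is a constant absorbed into C.
General solution: 3x^3y^3 - xy^3 - 2x^2y = C.


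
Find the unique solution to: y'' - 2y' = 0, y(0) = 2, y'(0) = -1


Characteristic roots of r² - 2r = 0 are 0, 2.
General solution y = c₁ + c₂ e^(2x).
Apply y(0) = 2: c₁ + c₂ = 2. Apply y'(0) = -1: 0 c₁ + 2 c₂ = -1.
Solve: c₁ = 5/2, c₂ = -1/2.
Particular solution: y = 5/2 - (1/2)e^(2x).


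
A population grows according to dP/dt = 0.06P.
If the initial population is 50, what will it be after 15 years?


The ODE dP/dt = 0.06P has solution P(t) = P(0)e^(0.06t).
Substitute P(0) = 50 and t = 15: P(15) = 50 e^(0.90) ≈ 123.


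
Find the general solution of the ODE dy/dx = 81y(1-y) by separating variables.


Separate: dy/[y(1-y)] = 81 dx.
Partial fractions: 1/[y(1-y)] = 1/y + 1/(1-y).
Integrate: ln|y/(1-y)| = 81x + C₀.
Solve for y: y = 1/(1 + Ce^(-81x)).


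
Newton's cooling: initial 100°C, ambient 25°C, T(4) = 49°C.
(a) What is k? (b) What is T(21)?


Newton's law: T(t) = T_a + (T₀ - T_a)e^(-kt).
(a) Use T(4) = 49: (49 - 25)/(100 - 25) = e^(-k·4), so k = -ln(0.320)/4 ≈ 0.2849.
(b) Apply k to t = 21: T(21) = 25 + (75)e^(-5.982) ≈ 25.2°C.


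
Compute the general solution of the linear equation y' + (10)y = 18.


P(x) = 10, Q(x) = 18; integrating factor μ = e^(10x).
(μ y)' = 18e^(10x) ⇒ μ y = (9/5)e^(10x) + C.
Divide by μ: y = 9/5 + Ce^(-10x).


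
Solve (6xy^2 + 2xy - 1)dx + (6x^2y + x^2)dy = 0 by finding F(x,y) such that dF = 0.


Check exactness: ∂M/∂y = 12xy + 2x and ∂N/∂x = 12xy + 2x; equal, so the equation is exact.
Integrate M with respect to x (treating y as constant): ∫M dx = 3x^2y^2 + x^2y - x + h(y).
Differentiate w.r.t. y and set equal to N: all terms match, so h'(y) = 0 and h is a constant absorbed into C.
General solution: 3x^2y^2 + x^2y - x = C.


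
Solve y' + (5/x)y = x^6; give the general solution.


P(x) = 5/x ⇒ μ = x^5.
(x^5 y)' = x^5·x^6 = x^11.
Integrate: x^5 y = x^12/(12) + C.
Solve for y: y = (1/12)x^7 + C/x^5.


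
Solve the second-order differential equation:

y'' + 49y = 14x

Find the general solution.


Homogeneous: r² + 49 = 0 ⇒ r = ±7i, y_h = C₁cos(7x) + C₂sin(7x).
Polynomial forcing; try y_p = Ax + B. Then y_p'' + 49 y_p = 49(Ax + B) = 14x, so B = 0 and A = 2/7.
General solution: y = C₁cos(7x) + C₂sin(7x) + (2/7)x.


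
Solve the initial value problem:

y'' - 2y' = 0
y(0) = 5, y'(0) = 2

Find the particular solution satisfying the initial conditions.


Characteristic roots of r² - 2r = 0 are 0, 2.
General solution y = c₁ + c₂ e^(2x).
Apply y(0) = 5: c₁ + c₂ = 5. Apply y'(0) = 2: 0 c₁ + 2 c₂ = 2.
Solve: c₁ = 4, c₂ = 1.
Particular solution: y = 4 + e^(2x).


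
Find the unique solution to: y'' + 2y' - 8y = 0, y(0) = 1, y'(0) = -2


Characteristic roots of r² + 2r - 8 = 0 are 2, -4.
General solution y = c₁ e^(2x) + c₂ e^(-4x).
Apply y(0) = 1: c₁ + c₂ = 1. Apply y'(0) = -2: 2 c₁ - 4 c₂ = -2.
Solve: c₁ = 1/3, c₂ = 2/3.
Particular solution: y = (1/3)e^(2x) + (2/3)e^(-4x).


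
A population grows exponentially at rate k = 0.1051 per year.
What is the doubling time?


Exponential growth: P(t) = P₀ e^(0.1051t). Set P(t)/P₀ = 2: e^(0.1051t) = 2.
Solve: t = ln(2)/0.1051 ≈ 6.60 years.


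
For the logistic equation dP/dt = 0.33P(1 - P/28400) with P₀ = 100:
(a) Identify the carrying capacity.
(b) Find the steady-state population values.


Logistic ODE dP/dt = 0.33P(1 - P/28400) has equilibria where dP/dt = 0, i.e. P = 0 or P = 28400.
The coefficient (1 - P/K) = 0 when P = K, identifying K = 28400 as the carrying capacity.
(a) K = 28400; (b) equilibria P = 0 and P = 28400.


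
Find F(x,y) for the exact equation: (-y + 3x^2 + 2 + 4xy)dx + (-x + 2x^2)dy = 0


Check exactness: ∂M/∂y = -1 + 4x and ∂N/∂x = -1 + 4x; equal, so the equation is exact.
Integrate M with respect to x (treating y as constant): ∫M dx = -xy + x^3 + 2x + 2x^2y + h(y).
Differentiate w.r.t. y and set equal to N: all terms match, so h'(y) = 0 and h is a constant absorbed into C.
General solution: -xy + x^3 + 2x + 2x^2y = C.


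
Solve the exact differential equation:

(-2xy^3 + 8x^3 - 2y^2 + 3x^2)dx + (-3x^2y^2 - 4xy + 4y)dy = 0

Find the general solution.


Check exactness: ∂M/∂y = -6xy^2 - 4y and ∂N/∂x = -6xy^2 - 4y; equal, so the equation is exact.
Integrate M with respect to x (treating y as constant): ∫M dx = -x^2y^3 + 2x^4 - 2xy^2 + x^3 + h(y).
Differentiate w.r.t. y and set equal to N: the x-dependent terms already match, leaving h'(y) = 4y. Integrate: h(y) = 2y^2.
So F(x,y) = -x^2y^3 + 2x^4 - 2xy^2 + 2y^2 + x^3.
General solution: -x^2y^3 + 2x^4 - 2xy^2 + 2y^2 + x^3 = C.


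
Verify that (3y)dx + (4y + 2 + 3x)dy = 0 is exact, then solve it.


Check exactness: ∂M/∂y = 3 and ∂N/∂x = 3; equal, so the equation is exact.
Integrate M with respect to x (treating y as constant): ∫M dx = 3xy + h(y).
Differentiate w.r.t. y and set equal to N: the x-dependent terms already match, leaving h'(y) = 4y + 2. Integrate: h(y) = 2y^2 + 2y.
So F(x,y) = 2y^2 + 2y + 3xy.
General solution: 2y^2 + 2y + 3xy = C.


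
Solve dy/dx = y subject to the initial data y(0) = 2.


General solution of y' = y is y = Ce^(x).
Apply y(0) = 2: C = 2.
Particular solution: y = 2e^(x).


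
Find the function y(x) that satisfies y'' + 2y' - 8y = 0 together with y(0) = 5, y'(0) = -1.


Characteristic roots of r² + 2r - 8 = 0 are -4, 2.
General solution y = c₁ e^(-4x) + c₂ e^(2x).
Apply y(0) = 5: c₁ + c₂ = 5. Apply y'(0) = -1: -4 c₁ + 2 c₂ = -1.
Solve: c₁ = 11/6, c₂ = 19/6.
Particular solution: y = (11/6)e^(-4x) + (19/6)e^(2x).


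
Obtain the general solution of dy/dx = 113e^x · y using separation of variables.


Separate variables: dy/y = 113e^x dx.
Integrate: ln|y| = 113e^x + C₀.
Exponentiate: y = Ce^(113e^x).


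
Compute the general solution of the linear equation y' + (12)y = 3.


P(x) = 12, Q(x) = 3; integrating factor μ = e^(12x).
(μ y)' = 3e^(12x) ⇒ μ y = (1/4)e^(12x) + C.
Divide by μ: y = 1/4 + Ce^(-12x).


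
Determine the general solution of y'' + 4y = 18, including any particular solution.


Homogeneous part: r² + 4 = 0 ⇒ r = ±2i, so y_h = C₁cos(2x) + C₂sin(2x).
Try constant y_p = A; plug in: 4A = 18 ⇒ A = 9/2.
General solution: y = C₁cos(2x) + C₂sin(2x) + 9/2.


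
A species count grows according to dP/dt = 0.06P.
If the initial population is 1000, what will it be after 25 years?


The ODE dP/dt = 0.06P has solution P(t) = P(0)e^(0.06t).
Substitute P(0) = 1000 and t = 25: P(25) = 1000 e^(1.50) ≈ 4482.


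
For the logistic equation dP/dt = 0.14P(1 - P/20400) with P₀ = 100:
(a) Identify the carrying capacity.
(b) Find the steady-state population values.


Logistic ODE dP/dt = 0.14P(1 - P/20400) has equilibria where dP/dt = 0, i.e. P = 0 or P = 20400.
The coefficient (1 - P/K) = 0 when P = K, identifying K = 20400 as the carrying capacity.
(a) K = 20400; (b) equilibria P = 0 and P = 20400.


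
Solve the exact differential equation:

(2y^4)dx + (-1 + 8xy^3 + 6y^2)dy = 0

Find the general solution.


Check exactness: ∂M/∂y = 8y^3 and ∂N/∂x = 8y^3; equal, so the equation is exact.
Integrate M with respect to x (treating y as constant): ∫M dx = 2xy^4 + h(y).
Differentiate w.r.t. y and set equal to N: the x-dependent terms already match, leaving h'(y) = -1 + 6y^2. Integrate: h(y) = -y + 2y^3.
So F(x,y) = -y + 2xy^4 + 2y^3.
General solution: -y + 2xy^4 + 2y^3 = C.


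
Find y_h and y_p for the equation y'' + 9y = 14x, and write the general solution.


Homogeneous: r² + 9 = 0 ⇒ r = ±3i, y_h = C₁cos(3x) + C₂sin(3x).
Polynomial forcing; try y_p = Ax + B. Then y_p'' + 9 y_p = 9(Ax + B) = 14x, so B = 0 and A = 14/9.
General solution: y = C₁cos(3x) + C₂sin(3x) + (14/9)x.


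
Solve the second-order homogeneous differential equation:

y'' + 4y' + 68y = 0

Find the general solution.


Characteristic equation: r² + 4r + 68 = 0.
Discriminant is negative; roots r = -2 ± 8i (complex conjugate pair).
General solution uses e^(α x)(C₁ cos(β x) + C₂ sin(β x)): y = e^(-2x)(C₁cos(8x) + C₂sin(8x)).


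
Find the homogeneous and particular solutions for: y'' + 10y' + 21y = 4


Characteristic roots of r² + 10r + 21 = 0 are -3, -7.
y_h = C₁e^(-3x) + C₂e^(-7x).
Constant forcing; try y_p = A. Then 21A = 4 ⇒ A = 4/21.
General solution: y = C₁e^(-3x) + C₂e^(-7x) + 4/21.


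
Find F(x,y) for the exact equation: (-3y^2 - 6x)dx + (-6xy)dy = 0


Check exactness: ∂M/∂y = -6y and ∂N/∂x = -6y; equal, so the equation is exact.
Integrate M with respect to x (treating y as constant): ∫M dx = -3xy^2 - 3x^2 + h(y).
Differentiate w.r.t. y and set equal to N: all terms match, so h'(y) = 0 and h is a constant absorbed into C.
General solution: -3xy^2 - 3x^2 = C.


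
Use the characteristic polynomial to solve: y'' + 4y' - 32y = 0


Characteristic equation: r² + 4r - 32 = 0.
Factor: (r + 8)(r - 4) = 0 ⇒ r = -8, 4 (distinct real).
General solution: y = C₁e^(-8x) + C₂e^(4x).


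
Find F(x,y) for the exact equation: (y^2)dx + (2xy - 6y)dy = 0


Check exactness: ∂M/∂y = 2y and ∂N/∂x = 2y; equal, so the equation is exact.
Integrate M with respect to x (treating y as constant): ∫M dx = xy^2 + h(y).
Differentiate w.r.t. y and set equal to N: the x-dependent terms already match, leaving h'(y) = -6y. Integrate: h(y) = -3y^2.
So F(x,y) = xy^2 - 3y^2.
General solution: xy^2 - 3y^2 = C.


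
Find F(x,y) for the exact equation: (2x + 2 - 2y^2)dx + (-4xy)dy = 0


Check exactness: ∂M/∂y = -4y and ∂N/∂x = -4y; equal, so the equation is exact.
Integrate M with respect to x (treating y as constant): ∫M dx = x^2 + 2x - 2xy^2 + h(y).
Differentiate w.r.t. y and set equal to N: all terms match, so h'(y) = 0 and h is a constant absorbed into C.
General solution: x^2 + 2x - 2xy^2 = C.


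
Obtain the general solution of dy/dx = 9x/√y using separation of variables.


Separate: √y dy = 9x dx.
Integrate: (2/3)y^(3/2) = (9/2)x² + C.


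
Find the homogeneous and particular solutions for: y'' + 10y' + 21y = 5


Characteristic roots of r² + 10r + 21 = 0 are -3, -7.
y_h = C₁e^(-3x) + C₂e^(-7x).
Constant forcing; try y_p = A. Then 21A = 5 ⇒ A = 5/21.
General solution: y = C₁e^(-3x) + C₂e^(-7x) + 5/21.


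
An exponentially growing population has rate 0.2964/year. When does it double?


Exponential growth: P(t) = P₀ e^(0.2964t). Set P(t)/P₀ = 2: e^(0.2964t) = 2.
Solve: t = ln(2)/0.2964 ≈ 2.34 years.


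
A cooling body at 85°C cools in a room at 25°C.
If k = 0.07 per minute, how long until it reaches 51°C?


From T(t) = T_a + (T₀ - T_a)e^(-kt), set T(t) = 51:
(51 - 25) / (85 - 25) = e^(-0.07t), so t = -ln(0.433)/0.07 ≈ 11.9 minutes.


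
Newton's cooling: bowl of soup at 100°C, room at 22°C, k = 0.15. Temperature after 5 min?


Newton's law: dT/dt = -k(T - T_a) has solution T(t) = T_a + (T₀ - T_a)e^(-kt).
Plug in T_a = 22, T₀ = 100, k = 0.15, t = 5: T(5) = 22 + (78)e^(-0.75) ≈ 58.8°C.


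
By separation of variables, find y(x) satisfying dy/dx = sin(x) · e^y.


Separate: e^(-y) dy = sin(x) dx.
Integrate: -e^(-y) = -cos(x) + C₀.
Rearrange: e^(-y) = cos(x) + C.


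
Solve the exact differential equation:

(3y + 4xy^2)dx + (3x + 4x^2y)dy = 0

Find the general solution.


Check exactness: ∂M/∂y = 3 + 8xy and ∂N/∂x = 3 + 8xy; equal, so the equation is exact.
Integrate M with respect to x (treating y as constant): ∫M dx = 3xy + 2x^2y^2 + h(y).
Differentiate w.r.t. y and set equal to N: all terms match, so h'(y) = 0 and h is a constant absorbed into C.
General solution: 3xy + 2x^2y^2 = C.


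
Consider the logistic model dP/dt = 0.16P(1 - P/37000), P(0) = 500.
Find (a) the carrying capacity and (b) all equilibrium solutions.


Logistic ODE dP/dt = 0.16P(1 - P/37000) has equilibria where dP/dt = 0, i.e. P = 0 or P = 37000.
The coefficient (1 - P/K) = 0 when P = K, identifying K = 37000 as the carrying capacity.
(a) K = 37000; (b) equilibria P = 0 and P = 37000.


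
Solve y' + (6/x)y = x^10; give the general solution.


P(x) = 6/x ⇒ μ = x^6.
(x^6 y)' = x^6·x^10 = x^16.
Integrate: x^6 y = x^17/(17) + C.
Solve for y: y = (1/17)x^11 + C/x^6.


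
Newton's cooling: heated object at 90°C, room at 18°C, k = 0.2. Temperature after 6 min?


Newton's law: dT/dt = -k(T - T_a) has solution T(t) = T_a + (T₀ - T_a)e^(-kt).
Plug in T_a = 18, T₀ = 90, k = 0.2, t = 6: T(6) = 18 + (72)e^(-1.20) ≈ 39.7°C.


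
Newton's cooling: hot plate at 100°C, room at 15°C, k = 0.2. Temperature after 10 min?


Newton's law: dT/dt = -k(T - T_a) has solution T(t) = T_a + (T₀ - T_a)e^(-kt).
Plug in T_a = 15, T₀ = 100, k = 0.2, t = 10: T(10) = 15 + (85)e^(-2.00) ≈ 26.5°C.


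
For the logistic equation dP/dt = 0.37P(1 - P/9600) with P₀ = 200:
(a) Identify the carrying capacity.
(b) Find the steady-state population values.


Logistic ODE dP/dt = 0.37P(1 - P/9600) has equilibria where dP/dt = 0, i.e. P = 0 or P = 9600.
The coefficient (1 - P/K) = 0 when P = K, identifying K = 9600 as the carrying capacity.
(a) K = 9600; (b) equilibria P = 0 and P = 9600.


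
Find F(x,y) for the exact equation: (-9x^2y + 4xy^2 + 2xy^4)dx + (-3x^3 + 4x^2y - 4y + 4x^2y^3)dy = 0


Check exactness: ∂M/∂y = -9x^2 + 8xy + 8xy^3 and ∂N/∂x = -9x^2 + 8xy + 8xy^3; equal, so the equation is exact.
Integrate M with respect to x (treating y as constant): ∫M dx = -3x^3y + 2x^2y^2 + x^2y^4 + h(y).
Differentiate w.r.t. y and set equal to N: the x-dependent terms already match, leaving h'(y) = -4y. Integrate: h(y) = -2y^2.
So F(x,y) = -3x^3y + 2x^2y^2 - 2y^2 + x^2y^4.
General solution: -3x^3y + 2x^2y^2 - 2y^2 + x^2y^4 = C.


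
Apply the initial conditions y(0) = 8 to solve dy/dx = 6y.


General solution of y' = 6y is y = Ce^(6x).
Apply y(0) = 8: C = 8.
Particular solution: y = 8e^(6x).


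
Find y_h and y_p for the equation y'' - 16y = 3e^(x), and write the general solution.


Characteristic roots of r² - 16 = 0 are 4, -4.
y_h = C₁e^(4x) + C₂e^(-4x).
Forcing exponent 1 is not a characteristic root; try y_p = Ae^(x).
Substitute: A·(1 + (0)·1 + (-16)) = A·-15 = 3, so A = -1/5.
General solution: y = C₁e^(4x) + C₂e^(-4x) - (1/5)e^(x).


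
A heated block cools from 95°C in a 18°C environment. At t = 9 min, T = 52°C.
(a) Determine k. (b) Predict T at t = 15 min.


Newton's law: T(t) = T_a + (T₀ - T_a)e^(-kt).
(a) Use T(9) = 52: (52 - 18)/(95 - 18) = e^(-k·9), so k = -ln(0.442)/9 ≈ 0.0908.
(b) Apply k to t = 15: T(15) = 18 + (77)e^(-1.362) ≈ 37.7°C.


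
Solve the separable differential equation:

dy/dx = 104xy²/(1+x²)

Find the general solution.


Separate: dy/y² = 104x/(1+x²) dx.
Integrate LHS: ∫ dy/y² = -1/y.
Integrate RHS via u = 1+x²: 52ln(1+x²) + C.
Result: -1/y = 52ln(1+x²) + C.


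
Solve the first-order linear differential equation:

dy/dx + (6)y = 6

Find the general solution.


P(x) = 6, Q(x) = 6; integrating factor μ = e^(6x).
(μ y)' = 6e^(6x) ⇒ μ y = e^(6x) + C.
Divide by μ: y = 1 + Ce^(-6x).


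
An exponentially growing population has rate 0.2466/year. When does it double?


Exponential growth: P(t) = P₀ e^(0.2466t). Set P(t)/P₀ = 2: e^(0.2466t) = 2.
Solve: t = ln(2)/0.2466 ≈ 2.81 years.


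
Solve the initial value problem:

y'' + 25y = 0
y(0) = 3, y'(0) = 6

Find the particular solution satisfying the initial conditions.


Characteristic roots of r² + 25 = 0 are ±5i, so y = C₁cos(5x) + C₂sin(5x).
Apply y(0) = 3: C₁ = 3. Differentiate and apply y'(0) = 6: 5·C₂ = 6, so C₂ = 6/5.
Particular solution: y = 3cos(5x) + (6/5)sin(5x).


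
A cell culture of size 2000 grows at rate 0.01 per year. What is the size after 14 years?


The ODE dP/dt = 0.01P has solution P(t) = P(0)e^(0.01t).
Substitute P(0) = 2000 and t = 14: P(14) = 2000 e^(0.14) ≈ 2301.


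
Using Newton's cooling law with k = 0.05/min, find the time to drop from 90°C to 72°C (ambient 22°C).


From T(t) = T_a + (T₀ - T_a)e^(-kt), set T(t) = 72:
(72 - 22) / (90 - 22) = e^(-0.05t), so t = -ln(0.735)/0.05 ≈ 6.1 minutes.


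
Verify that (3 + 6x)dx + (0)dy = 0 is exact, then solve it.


Check exactness: ∂M/∂y = 0 and ∂N/∂x = 0; equal, so the equation is exact.
Integrate M with respect to x (treating y as constant): ∫M dx = 3x + 3x^2 + h(y).
Differentiate w.r.t. y and set equal to N: all terms match, so h'(y) = 0 and h is a constant absorbed into C.
General solution: 3x + 3x^2 = C.


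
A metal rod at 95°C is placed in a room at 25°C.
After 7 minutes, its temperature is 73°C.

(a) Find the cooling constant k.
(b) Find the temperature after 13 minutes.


Newton's law: T(t) = T_a + (T₀ - T_a)e^(-kt).
(a) Use T(7) = 73: (73 - 25)/(95 - 25) = e^(-k·7), so k = -ln(0.686)/7 ≈ 0.0539.
(b) Apply k to t = 13: T(13) = 25 + (70)e^(-0.701) ≈ 59.7°C.


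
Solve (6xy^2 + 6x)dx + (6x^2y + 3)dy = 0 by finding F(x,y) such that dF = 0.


Check exactness: ∂M/∂y = 12xy and ∂N/∂x = 12xy; equal, so the equation is exact.
Integrate M with respect to x (treating y as constant): ∫M dx = 3x^2y^2 + 3x^2 + h(y).
Differentiate w.r.t. y and set equal to N: the x-dependent terms already match, leaving h'(y) = 3. Integrate: h(y) = 3y.
So F(x,y) = 3x^2y^2 + 3y + 3x^2.
General solution: 3x^2y^2 + 3y + 3x^2 = C.


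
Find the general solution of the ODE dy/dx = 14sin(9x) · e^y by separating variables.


Separate: e^(-y) dy = 14sin(9x) dx.
Integrate: -e^(-y) = -(14/9)cos(9x) + C₀.
Rearrange: e^(-y) = (14/9)cos(9x) + C.


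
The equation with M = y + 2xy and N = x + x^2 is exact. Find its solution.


Check exactness: ∂M/∂y = 1 + 2x and ∂N/∂x = 1 + 2x; equal, so the equation is exact.
Integrate M with respect to x (treating y as constant): ∫M dx = xy + x^2y + h(y).
Differentiate w.r.t. y and set equal to N: all terms match, so h'(y) = 0 and h is a constant absorbed into C.
General solution: xy + x^2y = C.


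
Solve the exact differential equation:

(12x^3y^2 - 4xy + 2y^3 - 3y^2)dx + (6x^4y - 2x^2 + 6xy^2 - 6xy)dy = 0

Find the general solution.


Check exactness: ∂M/∂y = 24x^3y - 4x + 6y^2 - 6y and ∂N/∂x = 24x^3y - 4x + 6y^2 - 6y; equal, so the equation is exact.
Integrate M with respect to x (treating y as constant): ∫M dx = 3x^4y^2 - 2x^2y + 2xy^3 - 3xy^2 + h(y).
Differentiate w.r.t. y and set equal to N: all terms match, so h'(y) = 0 and h is a constant absorbed into C.
General solution: 3x^4y^2 - 2x^2y + 2xy^3 - 3xy^2 = C.


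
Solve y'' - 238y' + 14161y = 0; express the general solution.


Characteristic equation: r² - 238r + 14161 = 0, i.e. (r - 119)² = 0.
Repeated root r = 119; include an x factor for the second linearly independent solution.
General solution: y = (C₁ + C₂x)e^(119x).


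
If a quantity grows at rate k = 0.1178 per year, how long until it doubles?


Exponential growth: P(t) = P₀ e^(0.1178t). Set P(t)/P₀ = 2: e^(0.1178t) = 2.
Solve: t = ln(2)/0.1178 ≈ 5.88 years.


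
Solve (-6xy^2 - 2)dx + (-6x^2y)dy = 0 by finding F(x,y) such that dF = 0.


Check exactness: ∂M/∂y = -12xy and ∂N/∂x = -12xy; equal, so the equation is exact.
Integrate M with respect to x (treating y as constant): ∫M dx = -3x^2y^2 - 2x + h(y).
Differentiate w.r.t. y and set equal to N: all terms match, so h'(y) = 0 and h is a constant absorbed into C.
General solution: -3x^2y^2 - 2x = C.


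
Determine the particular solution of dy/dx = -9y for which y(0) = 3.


General solution of y' = -9y is y = Ce^(-9x).
Apply y(0) = 3: C = 3.
Particular solution: y = 3e^(-9x).


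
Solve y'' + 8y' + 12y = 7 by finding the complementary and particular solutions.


Characteristic roots of r² + 8r + 12 = 0 are -2, -6.
y_h = C₁e^(-2x) + C₂e^(-6x).
Constant forcing; try y_p = A. Then 12A = 7 ⇒ A = 7/12.
General solution: y = C₁e^(-2x) + C₂e^(-6x) + 7/12.


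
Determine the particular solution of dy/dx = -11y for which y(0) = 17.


General solution of y' = -11y is y = Ce^(-11x).
Apply y(0) = 17: C = 17.
Particular solution: y = 17e^(-11x).


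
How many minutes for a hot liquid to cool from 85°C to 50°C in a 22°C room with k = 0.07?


From T(t) = T_a + (T₀ - T_a)e^(-kt), set T(t) = 50:
(50 - 22) / (85 - 22) = e^(-0.07t), so t = -ln(0.444)/0.07 ≈ 11.6 minutes.


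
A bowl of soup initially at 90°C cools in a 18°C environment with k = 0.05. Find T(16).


Newton's law: dT/dt = -k(T - T_a) has solution T(t) = T_a + (T₀ - T_a)e^(-kt).
Plug in T_a = 18, T₀ = 90, k = 0.05, t = 16: T(16) = 18 + (72)e^(-0.80) ≈ 50.4°C.


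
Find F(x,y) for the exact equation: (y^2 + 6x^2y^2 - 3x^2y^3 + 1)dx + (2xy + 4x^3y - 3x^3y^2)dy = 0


Check exactness: ∂M/∂y = 2y + 12x^2y - 9x^2y^2 and ∂N/∂x = 2y + 12x^2y - 9x^2y^2; equal, so the equation is exact.
Integrate M with respect to x (treating y as constant): ∫M dx = xy^2 + 2x^3y^2 - x^3y^3 + x + h(y).
Differentiate w.r.t. y and set equal to N: all terms match, so h'(y) = 0 and h is a constant absorbed into C.
General solution: xy^2 + 2x^3y^2 - x^3y^3 + x = C.


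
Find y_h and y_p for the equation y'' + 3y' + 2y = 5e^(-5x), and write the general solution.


Characteristic roots of r² + 3r + 2 = 0 are -2, -1.
y_h = C₁e^(-2x) + C₂e^(-x).
Forcing exponent -5 is not a characteristic root; try y_p = Ae^(-5x).
Substitute: A·(25 + (3)·-5 + (2)) = A·12 = 5, so A = 5/12.
General solution: y = C₁e^(-2x) + C₂e^(-x) + (5/12)e^(-5x).


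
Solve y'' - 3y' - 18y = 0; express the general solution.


Characteristic equation: r² - 3r - 18 = 0.
Factor: (r + 3)(r - 6) = 0 ⇒ r = -3, 6 (distinct real).
General solution: y = C₁e^(-3x) + C₂e^(6x).


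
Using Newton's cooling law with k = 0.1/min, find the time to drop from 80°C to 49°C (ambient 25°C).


From T(t) = T_a + (T₀ - T_a)e^(-kt), set T(t) = 49:
(49 - 25) / (80 - 25) = e^(-0.1t), so t = -ln(0.436)/0.1 ≈ 8.3 minutes.


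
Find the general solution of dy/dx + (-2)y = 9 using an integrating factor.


P(x) = -2 ⇒ μ = e^(-2x).
(μ y)' = 9e^(-2x) ⇒ μ y = -(9/2)e^(-2x) + C.
Divide by μ: y = -9/2 + Ce^(2x).


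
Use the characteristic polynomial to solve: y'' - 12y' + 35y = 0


Characteristic equation: r² - 12r + 35 = 0.
Factor: (r - 7)(r - 5) = 0 ⇒ r = 7, 5 (distinct real).
General solution: y = C₁e^(7x) + C₂e^(5x).


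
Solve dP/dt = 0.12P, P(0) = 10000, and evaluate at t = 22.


The ODE dP/dt = 0.12P has solution P(t) = P(0)e^(0.12t).
Substitute P(0) = 10000 and t = 22: P(22) = 10000 e^(2.64) ≈ 140132.


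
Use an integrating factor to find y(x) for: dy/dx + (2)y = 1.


P(x) = 2, Q(x) = 1; integrating factor μ = e^(2x).
(μ y)' = e^(2x) ⇒ μ y = (1/2)e^(2x) + C.
Divide by μ: y = 1/2 + Ce^(-2x).


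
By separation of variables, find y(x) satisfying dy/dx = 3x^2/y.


Separate variables: y dy = 3x^2 dx.
Integrate both sides: y²/2 = x^3 + C₀.
Multiply by 2: y² = 2x^3 + C.


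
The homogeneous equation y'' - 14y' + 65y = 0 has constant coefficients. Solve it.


Characteristic equation: r² - 14r + 65 = 0.
Discriminant is negative; roots r = 7 ± 4i (complex conjugate pair).
General solution uses e^(α x)(C₁ cos(β x) + C₂ sin(β x)): y = e^(7x)(C₁cos(4x) + C₂sin(4x)).


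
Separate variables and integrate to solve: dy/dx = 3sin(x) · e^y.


Separate: e^(-y) dy = 3sin(x) dx.
Integrate: -e^(-y) = -3cos(x) + C₀.
Rearrange: e^(-y) = 3cos(x) + C.


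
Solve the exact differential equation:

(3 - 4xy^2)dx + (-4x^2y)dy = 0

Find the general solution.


Check exactness: ∂M/∂y = -8xy and ∂N/∂x = -8xy; equal, so the equation is exact.
Integrate M with respect to x (treating y as constant): ∫M dx = 3x - 2x^2y^2 + h(y).
Differentiate w.r.t. y and set equal to N: all terms match, so h'(y) = 0 and h is a constant absorbed into C.
General solution: 3x - 2x^2y^2 = C.


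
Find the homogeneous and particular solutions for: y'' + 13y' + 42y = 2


Characteristic roots of r² + 13r + 42 = 0 are -7, -6.
y_h = C₁e^(-7x) + C₂e^(-6x).
Constant forcing; try y_p = A. Then 42A = 2 ⇒ A = 1/21.
General solution: y = C₁e^(-7x) + C₂e^(-6x) + 1/21.


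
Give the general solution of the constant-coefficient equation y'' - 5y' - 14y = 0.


Characteristic equation: r² - 5r - 14 = 0.
Factor: (r - 7)(r + 2) = 0 ⇒ r = 7, -2 (distinct real).
General solution: y = C₁e^(7x) + C₂e^(-2x).


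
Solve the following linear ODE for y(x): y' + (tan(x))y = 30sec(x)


P(x) = tan(x) ⇒ μ = e^(∫tan(x)dx) = sec(x).
(sec(x) y)' = 30sec²(x) ⇒ sec(x) y = 30tan(x) + C.
Multiply by cos(x): y = 30sin(x) + C·cos(x).


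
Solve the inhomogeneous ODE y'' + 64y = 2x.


Homogeneous: r² + 64 = 0 ⇒ r = ±8i, y_h = C₁cos(8x) + C₂sin(8x).
Polynomial forcing; try y_p = Ax + B. Then y_p'' + 64 y_p = 64(Ax + B) = 2x, so B = 0 and A = 1/32.
General solution: y = C₁cos(8x) + C₂sin(8x) + (1/32)x.


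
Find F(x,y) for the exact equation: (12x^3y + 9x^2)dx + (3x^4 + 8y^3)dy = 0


Check exactness: ∂M/∂y = 12x^3 and ∂N/∂x = 12x^3; equal, so the equation is exact.
Integrate M with respect to x (treating y as constant): ∫M dx = 3x^4y + 3x^3 + h(y).
Differentiate w.r.t. y and set equal to N: the x-dependent terms already match, leaving h'(y) = 8y^3. Integrate: h(y) = 2y^4.
So F(x,y) = 3x^4y + 2y^4 + 3x^3.
General solution: 3x^4y + 2y^4 + 3x^3 = C.


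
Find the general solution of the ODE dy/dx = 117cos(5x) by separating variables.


g(y) = 1, so integrate directly: y = ∫ 117cos(5x) dx = (117/5)sin(5x) + C.


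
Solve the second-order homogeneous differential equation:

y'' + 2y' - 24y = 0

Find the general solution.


Characteristic equation: r² + 2r - 24 = 0.
Factor: (r - 4)(r + 6) = 0 ⇒ r = 4, -6 (distinct real).
General solution: y = C₁e^(4x) + C₂e^(-6x).


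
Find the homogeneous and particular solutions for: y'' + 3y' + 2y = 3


Characteristic roots of r² + 3r + 2 = 0 are -2, -1.
y_h = C₁e^(-2x) + C₂e^(-x).
Constant forcing; try y_p = A. Then 2A = 3 ⇒ A = 3/2.
General solution: y = C₁e^(-2x) + C₂e^(-x) + 3/2.


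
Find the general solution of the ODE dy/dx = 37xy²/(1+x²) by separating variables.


Separate: dy/y² = 37x/(1+x²) dx.
Integrate LHS: ∫ dy/y² = -1/y.
Integrate RHS via u = 1+x²: (37/2)ln(1+x²) + C.
Result: -1/y = (37/2)ln(1+x²) + C.


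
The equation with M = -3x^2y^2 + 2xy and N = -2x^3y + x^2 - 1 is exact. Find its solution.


Check exactness: ∂M/∂y = -6x^2y + 2x and ∂N/∂x = -6x^2y + 2x; equal, so the equation is exact.
Integrate M with respect to x (treating y as constant): ∫M dx = -x^3y^2 + x^2y + h(y).
Differentiate w.r.t. y and set equal to N: the x-dependent terms already match, leaving h'(y) = -1. Integrate: h(y) = -y.
So F(x,y) = -x^3y^2 + x^2y - y.
General solution: -x^3y^2 + x^2y - y = C.


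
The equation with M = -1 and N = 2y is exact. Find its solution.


Check exactness: ∂M/∂y = 0 and ∂N/∂x = 0; equal, so the equation is exact.
Integrate M with respect to x (treating y as constant): ∫M dx = -x + h(y).
Differentiate w.r.t. y and set equal to N: the x-dependent terms already match, leaving h'(y) = 2y. Integrate: h(y) = y^2.
So F(x,y) = -x + y^2.
General solution: -x + y^2 = C.


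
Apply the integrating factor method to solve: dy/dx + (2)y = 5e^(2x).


P(x) = 2 ⇒ μ = e^(2x).
(μ y)' = 5e^(4x) ⇒ μ y = (5/4)e^(4x) + C.
Divide by μ: y = (5/4)e^(2x) + Ce^(-2x).


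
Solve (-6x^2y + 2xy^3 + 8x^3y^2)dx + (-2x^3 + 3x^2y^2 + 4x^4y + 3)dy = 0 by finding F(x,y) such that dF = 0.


Check exactness: ∂M/∂y = -6x^2 + 6xy^2 + 16x^3y and ∂N/∂x = -6x^2 + 6xy^2 + 16x^3y; equal, so the equation is exact.
Integrate M with respect to x (treating y as constant): ∫M dx = -2x^3y + x^2y^3 + 2x^4y^2 + h(y).
Differentiate w.r.t. y and set equal to N: the x-dependent terms already match, leaving h'(y) = 3. Integrate: h(y) = 3y.
So F(x,y) = -2x^3y + x^2y^3 + 2x^4y^2 + 3y.
General solution: -2x^3y + x^2y^3 + 2x^4y^2 + 3y = C.


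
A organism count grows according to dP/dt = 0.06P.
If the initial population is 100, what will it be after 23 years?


The ODE dP/dt = 0.06P has solution P(t) = P(0)e^(0.06t).
Substitute P(0) = 100 and t = 23: P(23) = 100 e^(1.38) ≈ 397.


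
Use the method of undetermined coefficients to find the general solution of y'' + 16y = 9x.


Homogeneous: r² + 16 = 0 ⇒ r = ±4i, y_h = C₁cos(4x) + C₂sin(4x).
Polynomial forcing; try y_p = Ax + B. Then y_p'' + 16 y_p = 16(Ax + B) = 9x, so B = 0 and A = 9/16.
General solution: y = C₁cos(4x) + C₂sin(4x) + (9/16)x.


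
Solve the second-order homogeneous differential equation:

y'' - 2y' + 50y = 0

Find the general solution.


Characteristic equation: r² - 2r + 50 = 0.
Discriminant is negative; roots r = 1 ± 7i (complex conjugate pair).
General solution uses e^(α x)(C₁ cos(β x) + C₂ sin(β x)): y = e^(x)(C₁cos(7x) + C₂sin(7x)).


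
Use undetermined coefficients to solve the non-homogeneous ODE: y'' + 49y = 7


Homogeneous part: r² + 49 = 0 ⇒ r = ±7i, so y_h = C₁cos(7x) + C₂sin(7x).
Try constant y_p = A; plug in: 49A = 7 ⇒ A = 1/7.
General solution: y = C₁cos(7x) + C₂sin(7x) + 1/7.


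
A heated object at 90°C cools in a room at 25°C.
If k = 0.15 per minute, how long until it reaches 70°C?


From T(t) = T_a + (T₀ - T_a)e^(-kt), set T(t) = 70:
(70 - 25) / (90 - 25) = e^(-0.15t), so t = -ln(0.692)/0.15 ≈ 2.5 minutes.


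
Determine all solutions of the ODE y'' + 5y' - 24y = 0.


Characteristic equation: r² + 5r - 24 = 0.
Factor: (r - 3)(r + 8) = 0 ⇒ r = 3, -8 (distinct real).
General solution: y = C₁e^(3x) + C₂e^(-8x).


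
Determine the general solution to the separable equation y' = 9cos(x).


g(y) = 1, so integrate directly: y = ∫ 9cos(x) dx = 9sin(x) + C.


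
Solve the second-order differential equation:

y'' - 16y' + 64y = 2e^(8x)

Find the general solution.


Characteristic polynomial (r - 8)² = 0; repeated root r = 8.
y_h = (C₁ + C₂x)e^(8x). Forcing matches the repeated root (resonance), so try y_p = Ax² e^(8x).
Substitute and solve for A: 2A = 2, so A = 1.
General solution: y = (C₁ + C₂x + x²)e^(8x).


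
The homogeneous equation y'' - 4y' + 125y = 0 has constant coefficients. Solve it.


Characteristic equation: r² - 4r + 125 = 0.
Discriminant is negative; roots r = 2 ± 11i (complex conjugate pair).
General solution uses e^(α x)(C₁ cos(β x) + C₂ sin(β x)): y = e^(2x)(C₁cos(11x) + C₂sin(11x)).


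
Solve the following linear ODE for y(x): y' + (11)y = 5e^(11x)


P(x) = 11 ⇒ μ = e^(11x).
(μ y)' = 5e^(22x) ⇒ μ y = (5/22)e^(22x) + C.
Divide by μ: y = (5/22)e^(11x) + Ce^(-11x).


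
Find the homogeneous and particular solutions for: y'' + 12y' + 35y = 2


Characteristic roots of r² + 12r + 35 = 0 are -5, -7.
y_h = C₁e^(-5x) + C₂e^(-7x).
Constant forcing; try y_p = A. Then 35A = 2 ⇒ A = 2/35.
General solution: y = C₁e^(-5x) + C₂e^(-7x) + 2/35.


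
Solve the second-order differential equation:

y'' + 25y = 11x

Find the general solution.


Homogeneous: r² + 25 = 0 ⇒ r = ±5i, y_h = C₁cos(5x) + C₂sin(5x).
Polynomial forcing; try y_p = Ax + B. Then y_p'' + 25 y_p = 25(Ax + B) = 11x, so B = 0 and A = 11/25.
General solution: y = C₁cos(5x) + C₂sin(5x) + (11/25)x.


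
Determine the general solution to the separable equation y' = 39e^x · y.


Separate variables: dy/y = 39e^x dx.
Integrate: ln|y| = 39e^x + C₀.
Exponentiate: y = Ce^(39e^x).


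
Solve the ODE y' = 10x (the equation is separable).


Integrate both sides with respect to x: y = ∫ 10x dx = 5x^2 + C.


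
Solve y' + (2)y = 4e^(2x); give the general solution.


P(x) = 2 ⇒ μ = e^(2x).
(μ y)' = 4e^(4x) ⇒ μ y = (4/4)e^(4x) + C.
Divide by μ: y = e^(2x) + Ce^(-2x).


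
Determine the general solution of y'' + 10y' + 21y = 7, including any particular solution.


Characteristic roots of r² + 10r + 21 = 0 are -3, -7.
y_h = C₁e^(-3x) + C₂e^(-7x).
Constant forcing; try y_p = A. Then 21A = 7 ⇒ A = 1/3.
General solution: y = C₁e^(-3x) + C₂e^(-7x) + 1/3.


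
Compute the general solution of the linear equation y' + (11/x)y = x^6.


P(x) = 11/x ⇒ μ = x^11.
(x^11 y)' = x^17 ⇒ x^11 y = x^18/(18) + C.
Solve for y: y = (1/18)x^7 + C/x^11.


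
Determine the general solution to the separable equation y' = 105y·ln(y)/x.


Separate: dy/[y ln(y)] = 105 dx/x.
Substitute u = ln(y): du/u = 105 dx/x.
Integrate: ln|ln(y)| = 105ln|x| + C₀, hence ln(y) = C·x^105.


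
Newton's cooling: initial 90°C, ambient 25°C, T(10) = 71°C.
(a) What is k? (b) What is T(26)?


Newton's law: T(t) = T_a + (T₀ - T_a)e^(-kt).
(a) Use T(10) = 71: (71 - 25)/(90 - 25) = e^(-k·10), so k = -ln(0.708)/10 ≈ 0.0346.
(b) Apply k to t = 26: T(26) = 25 + (65)e^(-0.899) ≈ 51.5°C.


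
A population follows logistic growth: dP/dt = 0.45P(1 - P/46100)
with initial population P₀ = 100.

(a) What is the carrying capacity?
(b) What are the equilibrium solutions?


Logistic ODE dP/dt = 0.45P(1 - P/46100) has equilibria where dP/dt = 0, i.e. P = 0 or P = 46100.
The coefficient (1 - P/K) = 0 when P = K, identifying K = 46100 as the carrying capacity.
(a) K = 46100; (b) equilibria P = 0 and P = 46100.


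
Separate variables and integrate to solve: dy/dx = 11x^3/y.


Separate variables: y dy = 11x^3 dx.
Integrate both sides: y²/2 = (11/4)x^4 + C₀.
Multiply by 2: y² = (11/2)x^4 + C.


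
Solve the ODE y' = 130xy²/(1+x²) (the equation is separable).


Separate: dy/y² = 130x/(1+x²) dx.
Integrate LHS: ∫ dy/y² = -1/y.
Integrate RHS via u = 1+x²: 65ln(1+x²) + C.
Result: -1/y = 65ln(1+x²) + C.


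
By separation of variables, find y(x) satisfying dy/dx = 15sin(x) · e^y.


Separate: e^(-y) dy = 15sin(x) dx.
Integrate: -e^(-y) = -15cos(x) + C₀.
Rearrange: e^(-y) = 15cos(x) + C.


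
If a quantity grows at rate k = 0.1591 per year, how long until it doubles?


Exponential growth: P(t) = P₀ e^(0.1591t). Set P(t)/P₀ = 2: e^(0.1591t) = 2.
Solve: t = ln(2)/0.1591 ≈ 4.36 years.


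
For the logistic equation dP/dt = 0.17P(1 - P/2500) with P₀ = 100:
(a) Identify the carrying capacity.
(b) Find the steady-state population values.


Logistic ODE dP/dt = 0.17P(1 - P/2500) has equilibria where dP/dt = 0, i.e. P = 0 or P = 2500.
The coefficient (1 - P/K) = 0 when P = K, identifying K = 2500 as the carrying capacity.
(a) K = 2500; (b) equilibria P = 0 and P = 2500.


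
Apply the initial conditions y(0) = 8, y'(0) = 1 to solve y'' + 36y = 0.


Characteristic roots of r² + 36 = 0 are ±6i, so y = C₁cos(6x) + C₂sin(6x).
Apply y(0) = 8: C₁ = 8. Differentiate and apply y'(0) = 1: 6·C₂ = 1, so C₂ = 1/6.
Particular solution: y = 8cos(6x) + (1/6)sin(6x).


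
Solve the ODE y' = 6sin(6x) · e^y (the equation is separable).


Separate: e^(-y) dy = 6sin(6x) dx.
Integrate: -e^(-y) = -cos(6x) + C₀.
Rearrange: e^(-y) = cos(6x) + C.


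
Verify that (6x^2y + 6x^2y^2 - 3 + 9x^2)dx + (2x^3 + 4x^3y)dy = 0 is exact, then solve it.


Check exactness: ∂M/∂y = 6x^2 + 12x^2y and ∂N/∂x = 6x^2 + 12x^2y; equal, so the equation is exact.
Integrate M with respect to x (treating y as constant): ∫M dx = 2x^3y + 2x^3y^2 - 3x + 3x^3 + h(y).
Differentiate w.r.t. y and set equal to N: all terms match, so h'(y) = 0 and h is a constant absorbed into C.
General solution: 2x^3y + 2x^3y^2 - 3x + 3x^3 = C.


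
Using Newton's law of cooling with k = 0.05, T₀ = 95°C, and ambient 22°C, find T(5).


Newton's law: dT/dt = -k(T - T_a) has solution T(t) = T_a + (T₀ - T_a)e^(-kt).
Plug in T_a = 22, T₀ = 95, k = 0.05, t = 5: T(5) = 22 + (73)e^(-0.25) ≈ 78.9°C.


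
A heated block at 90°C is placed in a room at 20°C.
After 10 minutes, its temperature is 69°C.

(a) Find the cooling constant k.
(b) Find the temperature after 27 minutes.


Newton's law: T(t) = T_a + (T₀ - T_a)e^(-kt).
(a) Use T(10) = 69: (69 - 20)/(90 - 20) = e^(-k·10), so k = -ln(0.700)/10 ≈ 0.0357.
(b) Apply k to t = 27: T(27) = 20 + (70)e^(-0.963) ≈ 46.7°C.


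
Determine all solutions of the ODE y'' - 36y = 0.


Characteristic equation: r² - 36 = 0.
Factor: (r + 6)(r - 6) = 0 ⇒ r = -6, 6 (distinct real).
General solution: y = C₁e^(-6x) + C₂e^(6x).


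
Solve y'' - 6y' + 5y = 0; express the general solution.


Characteristic equation: r² - 6r + 5 = 0.
Factor: (r - 5)(r - 1) = 0 ⇒ r = 5, 1 (distinct real).
General solution: y = C₁e^(5x) + C₂e^(x).
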